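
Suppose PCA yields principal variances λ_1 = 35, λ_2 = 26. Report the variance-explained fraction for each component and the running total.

Step 1 — total variance = trace(Sigma) = Σ λ_i = 35 + 26 = 61.

Step 2 — fraction explained by component i = λ_i / Σ λ:
  PC1: 35/61 = 0.5738
  PC2: 26/61 = 0.4262

Step 3 — cumulative fraction after k components = (λ_1 + ... + λ_k) / Σ λ:
  k = 1: 35/61 = 0.5738
  k = 2: (35 + 26)/61 = 61/61 = 1

Summary (fraction, with percent):

explained: PC1 0.5738 (57.38%), PC2 0.4262 (42.62%);  cumulative: 0.5738, 1


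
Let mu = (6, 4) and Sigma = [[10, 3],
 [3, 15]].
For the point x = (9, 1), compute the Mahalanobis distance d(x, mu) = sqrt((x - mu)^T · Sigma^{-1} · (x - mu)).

Step 1 — centre the observation: (x - mu) = (3, -3).

Step 2 — invert Sigma. det(Sigma) = 10·15 - (3)² = 141.
  Sigma^{-1} = (1/det) · [[d, -b], [-b, a]] = [[0.1064, -0.0213],
 [-0.0213, 0.0709]].

Step 3 — form the quadratic (x - mu)^T · Sigma^{-1} · (x - mu):
  Sigma^{-1} · (x - mu) = (0.383, -0.2766).
  (x - mu)^T · [Sigma^{-1} · (x - mu)] = (3)·(0.383) + (-3)·(-0.2766) = 1.9787.

Step 4 — take square root: d = √(1.9787) ≈ 1.4067.

d(x, mu) = √(1.9787) ≈ 1.4067


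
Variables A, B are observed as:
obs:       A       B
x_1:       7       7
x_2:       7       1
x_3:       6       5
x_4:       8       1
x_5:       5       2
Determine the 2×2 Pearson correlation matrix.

Step 1 — column means:
  mean(A) = (7 + 7 + 6 + 8 + 5) / 5 = 33/5 = 6.6
  mean(B) = (7 + 1 + 5 + 1 + 2) / 5 = 16/5 = 3.2

Step 2 — sample variances and covariances s[i,j] = (1/(n-1)) · Σ_k (x_{k,i} - mean_i) · (x_{k,j} - mean_j), with n-1 = 4:
  s[A,A] = ((0.4)·(0.4) + (0.4)·(0.4) + (-0.6)·(-0.6) + (1.4)·(1.4) + (-1.6)·(-1.6)) / 4 = 5.2/4 = 1.3
  s[A,B] = ((0.4)·(3.8) + (0.4)·(-2.2) + (-0.6)·(1.8) + (1.4)·(-2.2) + (-1.6)·(-1.2)) / 4 = -1.6/4 = -0.4
  s[B,B] = ((3.8)·(3.8) + (-2.2)·(-2.2) + (1.8)·(1.8) + (-2.2)·(-2.2) + (-1.2)·(-1.2)) / 4 = 28.8/4 = 7.2
  Sample standard deviations s_i = √(s[i,i]):
  s(A) = √(1.3) = 1.1402
  s(B) = √(7.2) = 2.6833

Step 3 — r_{ij} = s_{ij} / (s_i · s_j):
  r[A,A] = 1 (diagonal).
  r[A,B] = -0.4 / (1.1402 · 2.6833) = -0.4 / 3.0594 = -0.1307
  r[B,B] = 1 (diagonal).

R is symmetric with unit diagonal. Assembling:

R = [[1, -0.1307],
 [-0.1307, 1]]


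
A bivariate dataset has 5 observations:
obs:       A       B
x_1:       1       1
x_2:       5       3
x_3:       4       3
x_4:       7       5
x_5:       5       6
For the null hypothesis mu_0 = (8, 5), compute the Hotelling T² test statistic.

Step 1 — sample mean vector:
  mean(A) = (1 + 5 + 4 + 7 + 5) / 5 = 22/5 = 4.4
  mean(B) = (1 + 3 + 3 + 5 + 6) / 5 = 18/5 = 3.6
  x̄ = (4.4, 3.6),  deviation x̄ - mu_0 = (4.4, 3.6) - (8, 5) = (-3.6, -1.4).

Step 2 — sample covariance matrix, S[i,j] = (1/(n-1)) · Σ_k (x_{k,i} - mean_i) · (x_{k,j} - mean_j), divisor n-1 = 4:
  S[A,A] = ((-3.4)·(-3.4) + (0.6)·(0.6) + (-0.4)·(-0.4) + (2.6)·(2.6) + (0.6)·(0.6)) / 4 = 19.2/4 = 4.8
  S[A,B] = ((-3.4)·(-2.6) + (0.6)·(-0.6) + (-0.4)·(-0.6) + (2.6)·(1.4) + (0.6)·(2.4)) / 4 = 13.8/4 = 3.45
  S[B,B] = ((-2.6)·(-2.6) + (-0.6)·(-0.6) + (-0.6)·(-0.6) + (1.4)·(1.4) + (2.4)·(2.4)) / 4 = 15.2/4 = 3.8
  S = [[4.8, 3.45],
 [3.45, 3.8]].

Step 3 — invert S. det(S) = 4.8·3.8 - (3.45)² = 6.3375.
  S^{-1} = (1/det) · [[d, -b], [-b, a]] = [[0.5996, -0.5444],
 [-0.5444, 0.7574]].

Step 4 — quadratic form (x̄ - mu_0)^T · S^{-1} · (x̄ - mu_0):
  S^{-1} · (x̄ - mu_0) = (-1.3964, 0.8994),
  (x̄ - mu_0)^T · [...] = (-3.6)·(-1.3964) + (-1.4)·(0.8994) = 3.768.

Step 5 — scale by n: T² = 5 · 3.768 = 18.8402.

T² ≈ 18.8402


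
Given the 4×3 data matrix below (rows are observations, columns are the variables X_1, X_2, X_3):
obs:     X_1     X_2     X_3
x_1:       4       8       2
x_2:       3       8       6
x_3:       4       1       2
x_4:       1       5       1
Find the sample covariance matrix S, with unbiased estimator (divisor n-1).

Step 1 — column means:
  mean(X_1) = (4 + 3 + 4 + 1) / 4 = 12/4 = 3
  mean(X_2) = (8 + 8 + 1 + 5) / 4 = 22/4 = 5.5
  mean(X_3) = (2 + 6 + 2 + 1) / 4 = 11/4 = 2.75

Step 2 — sample covariance S[i,j] = (1/(n-1)) · Σ_k (x_{k,i} - mean_i) · (x_{k,j} - mean_j), with n-1 = 3.
  S[X_1,X_1] = ((1)·(1) + (0)·(0) + (1)·(1) + (-2)·(-2)) / 3 = 6/3 = 2
  S[X_1,X_2] = ((1)·(2.5) + (0)·(2.5) + (1)·(-4.5) + (-2)·(-0.5)) / 3 = -1/3 = -0.3333
  S[X_1,X_3] = ((1)·(-0.75) + (0)·(3.25) + (1)·(-0.75) + (-2)·(-1.75)) / 3 = 2/3 = 0.6667
  S[X_2,X_2] = ((2.5)·(2.5) + (2.5)·(2.5) + (-4.5)·(-4.5) + (-0.5)·(-0.5)) / 3 = 33/3 = 11
  S[X_2,X_3] = ((2.5)·(-0.75) + (2.5)·(3.25) + (-4.5)·(-0.75) + (-0.5)·(-1.75)) / 3 = 10.5/3 = 3.5
  S[X_3,X_3] = ((-0.75)·(-0.75) + (3.25)·(3.25) + (-0.75)·(-0.75) + (-1.75)·(-1.75)) / 3 = 14.75/3 = 4.9167

S is symmetric (S[j,i] = S[i,j]). Assembling:

S = [[2, -0.3333, 0.6667],
 [-0.3333, 11, 3.5],
 [0.6667, 3.5, 4.9167]]


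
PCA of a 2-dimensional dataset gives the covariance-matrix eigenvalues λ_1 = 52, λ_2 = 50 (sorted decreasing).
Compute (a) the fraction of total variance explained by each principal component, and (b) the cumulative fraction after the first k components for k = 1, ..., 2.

Step 1 — total variance = trace(Sigma) = Σ λ_i = 52 + 50 = 102.

Step 2 — fraction explained by component i = λ_i / Σ λ:
  PC1: 52/102 = 0.5098
  PC2: 50/102 = 0.4902

Step 3 — cumulative fraction after k components = (λ_1 + ... + λ_k) / Σ λ:
  k = 1: 52/102 = 0.5098
  k = 2: (52 + 50)/102 = 102/102 = 1

Summary (fraction, with percent):

explained: PC1 0.5098 (50.98%), PC2 0.4902 (49.02%);  cumulative: 0.5098, 1


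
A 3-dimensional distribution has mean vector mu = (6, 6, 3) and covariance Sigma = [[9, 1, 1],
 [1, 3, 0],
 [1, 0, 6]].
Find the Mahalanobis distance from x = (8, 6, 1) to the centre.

Step 1 — centre the observation: (x - mu) = (2, 0, -2).

Step 2 — invert Sigma (cofactor / det for 3×3, or solve directly):
  Sigma^{-1} = [[0.1176, -0.0392, -0.0196],
 [-0.0392, 0.3464, 0.0065],
 [-0.0196, 0.0065, 0.1699]].

Step 3 — form the quadratic (x - mu)^T · Sigma^{-1} · (x - mu):
  Sigma^{-1} · (x - mu) = (0.2745, -0.0915, -0.3791).
  (x - mu)^T · [Sigma^{-1} · (x - mu)] = (2)·(0.2745) + (0)·(-0.0915) + (-2)·(-0.3791) = 1.3072.

Step 4 — take square root: d = √(1.3072) ≈ 1.1433.

d(x, mu) = √(1.3072) ≈ 1.1433


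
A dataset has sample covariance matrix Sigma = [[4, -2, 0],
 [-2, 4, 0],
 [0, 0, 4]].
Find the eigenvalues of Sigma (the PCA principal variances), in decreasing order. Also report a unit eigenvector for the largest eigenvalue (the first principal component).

Step 1 — characteristic polynomial p(λ) = det(λI - Sigma) = λ³ - tr·λ² + c_1·λ - det, where tr = trace, c_1 = sum of the principal 2×2 minors, det = det(Sigma):
  tr = 4 + 4 + 4 = 12,
  c_1 = (4·4 - (-2)²) + (4·4 - (0)²) + (4·4 - (0)²) = 12 + 16 + 16 = 44,
  det = 4·(4·4 - (0)²) - (-2)·((-2)·4 - (0)·(0)) + (0)·((-2)·(0) - 4·(0)) = 4·(16) - (-2)·(-8) + (0)·(0) = 48.
  So p(λ) = λ³ - 12λ² + 44λ - 48.
Step 2 — look for an integer root (rational root theorem: any rational root is an integer divisor of 48). Testing λ = 2:
  p(2) = 8 - 48 + 88 - 48 = 0  ✓
  Dividing out (λ - 2): p(λ) = (λ - 2)(λ² - 10λ + 24).
Step 3 — remaining eigenvalues from the quadratic λ² - 10λ + 24 = 0:
  Δ = 10² - 4·24 = 100 - 96 = 4,  λ = (10 ± √4)/2 = (10 ± 2)/2 = 6 or 4.
  Sorted: λ_1 = 6,  λ_2 = 4,  λ_3 = 2  (check: sum = 12 = tr ✓).

Step 4 — unit eigenvector for λ_1 = 6: v spans the null space of (Sigma - λ_1 I), whose rows are
  r_1 = (-2, -2, 0),  r_2 = (-2, -2, 0),  r_3 = (0, 0, -2).
  v is orthogonal to every row, so take v ∝ r_1 × r_3 = ((-2)·(-2) - (0)·(0), (0)·(0) - (-2)·(-2), (-2)·(0) - (-2)·(0)) = (4, -4, 0).
  Rescale (divide by 4): u = (1, -1, 0).
  ||u|| = √((1)² + (-1)² + (0)²) = √(2) ≈ 1.4142,  v_1 = u/||u|| ≈ (0.7071, -0.7071, 0) (||v_1|| = 1).

λ_1 = 6,  λ_2 = 4,  λ_3 = 2;  v_1 ≈ (0.7071, -0.7071, 0)


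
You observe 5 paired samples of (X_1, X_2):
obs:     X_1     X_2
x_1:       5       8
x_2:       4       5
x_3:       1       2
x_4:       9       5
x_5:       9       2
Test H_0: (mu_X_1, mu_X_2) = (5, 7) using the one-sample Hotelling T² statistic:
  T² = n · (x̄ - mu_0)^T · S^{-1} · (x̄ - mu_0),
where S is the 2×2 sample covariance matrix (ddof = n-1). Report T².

Step 1 — sample mean vector:
  mean(X_1) = (5 + 4 + 1 + 9 + 9) / 5 = 28/5 = 5.6
  mean(X_2) = (8 + 5 + 2 + 5 + 2) / 5 = 22/5 = 4.4
  x̄ = (5.6, 4.4),  deviation x̄ - mu_0 = (5.6, 4.4) - (5, 7) = (0.6, -2.6).

Step 2 — sample covariance matrix, S[i,j] = (1/(n-1)) · Σ_k (x_{k,i} - mean_i) · (x_{k,j} - mean_j), divisor n-1 = 4:
  S[X_1,X_1] = ((-0.6)·(-0.6) + (-1.6)·(-1.6) + (-4.6)·(-4.6) + (3.4)·(3.4) + (3.4)·(3.4)) / 4 = 47.2/4 = 11.8
  S[X_1,X_2] = ((-0.6)·(3.6) + (-1.6)·(0.6) + (-4.6)·(-2.4) + (3.4)·(0.6) + (3.4)·(-2.4)) / 4 = 1.8/4 = 0.45
  S[X_2,X_2] = ((3.6)·(3.6) + (0.6)·(0.6) + (-2.4)·(-2.4) + (0.6)·(0.6) + (-2.4)·(-2.4)) / 4 = 25.2/4 = 6.3
  S = [[11.8, 0.45],
 [0.45, 6.3]].

Step 3 — invert S. det(S) = 11.8·6.3 - (0.45)² = 74.1375.
  S^{-1} = (1/det) · [[d, -b], [-b, a]] = [[0.085, -0.0061],
 [-0.0061, 0.1592]].

Step 4 — quadratic form (x̄ - mu_0)^T · S^{-1} · (x̄ - mu_0):
  S^{-1} · (x̄ - mu_0) = (0.0668, -0.4175),
  (x̄ - mu_0)^T · [...] = (0.6)·(0.0668) + (-2.6)·(-0.4175) = 1.1255.

Step 5 — scale by n: T² = 5 · 1.1255 = 5.6274.

T² ≈ 5.6274


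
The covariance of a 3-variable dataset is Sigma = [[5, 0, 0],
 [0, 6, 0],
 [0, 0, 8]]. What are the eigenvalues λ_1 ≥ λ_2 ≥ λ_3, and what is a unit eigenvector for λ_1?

Step 1 — characteristic polynomial p(λ) = det(λI - Sigma) = λ³ - tr·λ² + c_1·λ - det, where tr = trace, c_1 = sum of the principal 2×2 minors, det = det(Sigma):
  tr = 5 + 6 + 8 = 19,
  c_1 = (5·6 - (0)²) + (5·8 - (0)²) + (6·8 - (0)²) = 30 + 40 + 48 = 118,
  det = 5·(6·8 - (0)²) - (0)·((0)·8 - (0)·(0)) + (0)·((0)·(0) - 6·(0)) = 5·(48) - (0)·(0) + (0)·(0) = 240.
  So p(λ) = λ³ - 19λ² + 118λ - 240.
Step 2 — look for an integer root (rational root theorem: any rational root is an integer divisor of 240). Testing λ = 5:
  p(5) = 125 - 475 + 590 - 240 = 0  ✓
  Dividing out (λ - 5): p(λ) = (λ - 5)(λ² - 14λ + 48).
Step 3 — remaining eigenvalues from the quadratic λ² - 14λ + 48 = 0:
  Δ = 14² - 4·48 = 196 - 192 = 4,  λ = (14 ± √4)/2 = (14 ± 2)/2 = 8 or 6.
  Sorted: λ_1 = 8,  λ_2 = 6,  λ_3 = 5  (check: sum = 19 = tr ✓).

Step 4 — unit eigenvector for λ_1 = 8: v spans the null space of (Sigma - λ_1 I), whose rows are
  r_1 = (-3, 0, 0),  r_2 = (0, -2, 0),  r_3 = (0, 0, 0).
  v is orthogonal to every row, so take v ∝ r_1 × r_2 = ((0)·(0) - (0)·(-2), (0)·(0) - (-3)·(0), (-3)·(-2) - (0)·(0)) = (0, 0, 6).
  Rescale (divide by 6): u = (0, 0, 1).
  ||u|| = √((0)² + (0)² + (1)²) = √(1) = 1,  v_1 = u/||u|| ≈ (0, 0, 1) (||v_1|| = 1).

λ_1 = 8,  λ_2 = 6,  λ_3 = 5;  v_1 ≈ (0, 0, 1)


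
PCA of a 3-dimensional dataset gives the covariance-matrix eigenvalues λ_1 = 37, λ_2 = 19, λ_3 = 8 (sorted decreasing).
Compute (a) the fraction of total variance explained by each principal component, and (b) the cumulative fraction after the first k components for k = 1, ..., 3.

Step 1 — total variance = trace(Sigma) = Σ λ_i = 37 + 19 + 8 = 64.

Step 2 — fraction explained by component i = λ_i / Σ λ:
  PC1: 37/64 = 0.5781
  PC2: 19/64 = 0.2969
  PC3: 8/64 = 0.125

Step 3 — cumulative fraction after k components = (λ_1 + ... + λ_k) / Σ λ:
  k = 1: 37/64 = 0.5781
  k = 2: (37 + 19)/64 = 56/64 = 0.875
  k = 3: (37 + 19 + 8)/64 = 64/64 = 1

Summary (fraction, with percent):

explained: PC1 0.5781 (57.81%), PC2 0.2969 (29.69%), PC3 0.125 (12.5%);  cumulative: 0.5781, 0.875, 1


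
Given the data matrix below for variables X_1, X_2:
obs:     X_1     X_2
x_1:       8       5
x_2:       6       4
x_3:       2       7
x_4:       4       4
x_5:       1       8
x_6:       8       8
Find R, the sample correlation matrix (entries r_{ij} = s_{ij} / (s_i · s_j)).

Step 1 — column means:
  mean(X_1) = (8 + 6 + 2 + 4 + 1 + 8) / 6 = 29/6 = 4.8333
  mean(X_2) = (5 + 4 + 7 + 4 + 8 + 8) / 6 = 36/6 = 6

Step 2 — sample variances and covariances s[i,j] = (1/(n-1)) · Σ_k (x_{k,i} - mean_i) · (x_{k,j} - mean_j), with n-1 = 5:
  s[X_1,X_1] = ((3.1667)·(3.1667) + (1.1667)·(1.1667) + (-2.8333)·(-2.8333) + (-0.8333)·(-0.8333) + (-3.8333)·(-3.8333) + (3.1667)·(3.1667)) / 5 = 44.8333/5 = 8.9667
  s[X_1,X_2] = ((3.1667)·(-1) + (1.1667)·(-2) + (-2.8333)·(1) + (-0.8333)·(-2) + (-3.8333)·(2) + (3.1667)·(2)) / 5 = -8/5 = -1.6
  s[X_2,X_2] = ((-1)·(-1) + (-2)·(-2) + (1)·(1) + (-2)·(-2) + (2)·(2) + (2)·(2)) / 5 = 18/5 = 3.6
  Sample standard deviations s_i = √(s[i,i]):
  s(X_1) = √(8.9667) = 2.9944
  s(X_2) = √(3.6) = 1.8974

Step 3 — r_{ij} = s_{ij} / (s_i · s_j):
  r[X_1,X_1] = 1 (diagonal).
  r[X_1,X_2] = -1.6 / (2.9944 · 1.8974) = -1.6 / 5.6815 = -0.2816
  r[X_2,X_2] = 1 (diagonal).

R is symmetric with unit diagonal. Assembling:

R = [[1, -0.2816],
 [-0.2816, 1]]


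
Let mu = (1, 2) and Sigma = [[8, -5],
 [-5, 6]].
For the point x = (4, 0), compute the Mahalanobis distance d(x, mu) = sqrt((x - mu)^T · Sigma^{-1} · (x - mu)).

Step 1 — centre the observation: (x - mu) = (3, -2).

Step 2 — invert Sigma. det(Sigma) = 8·6 - (-5)² = 23.
  Sigma^{-1} = (1/det) · [[d, -b], [-b, a]] = [[0.2609, 0.2174],
 [0.2174, 0.3478]].

Step 3 — form the quadratic (x - mu)^T · Sigma^{-1} · (x - mu):
  Sigma^{-1} · (x - mu) = (0.3478, -0.0435).
  (x - mu)^T · [Sigma^{-1} · (x - mu)] = (3)·(0.3478) + (-2)·(-0.0435) = 1.1304.

Step 4 — take square root: d = √(1.1304) ≈ 1.0632.

d(x, mu) = √(1.1304) ≈ 1.0632


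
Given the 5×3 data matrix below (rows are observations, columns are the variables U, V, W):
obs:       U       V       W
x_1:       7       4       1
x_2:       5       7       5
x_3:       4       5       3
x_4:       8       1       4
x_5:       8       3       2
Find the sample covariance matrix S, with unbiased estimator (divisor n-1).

Step 1 — column means:
  mean(U) = (7 + 5 + 4 + 8 + 8) / 5 = 32/5 = 6.4
  mean(V) = (4 + 7 + 5 + 1 + 3) / 5 = 20/5 = 4
  mean(W) = (1 + 5 + 3 + 4 + 2) / 5 = 15/5 = 3

Step 2 — sample covariance S[i,j] = (1/(n-1)) · Σ_k (x_{k,i} - mean_i) · (x_{k,j} - mean_j), with n-1 = 4.
  S[U,U] = ((0.6)·(0.6) + (-1.4)·(-1.4) + (-2.4)·(-2.4) + (1.6)·(1.6) + (1.6)·(1.6)) / 4 = 13.2/4 = 3.3
  S[U,V] = ((0.6)·(0) + (-1.4)·(3) + (-2.4)·(1) + (1.6)·(-3) + (1.6)·(-1)) / 4 = -13/4 = -3.25
  S[U,W] = ((0.6)·(-2) + (-1.4)·(2) + (-2.4)·(0) + (1.6)·(1) + (1.6)·(-1)) / 4 = -4/4 = -1
  S[V,V] = ((0)·(0) + (3)·(3) + (1)·(1) + (-3)·(-3) + (-1)·(-1)) / 4 = 20/4 = 5
  S[V,W] = ((0)·(-2) + (3)·(2) + (1)·(0) + (-3)·(1) + (-1)·(-1)) / 4 = 4/4 = 1
  S[W,W] = ((-2)·(-2) + (2)·(2) + (0)·(0) + (1)·(1) + (-1)·(-1)) / 4 = 10/4 = 2.5

S is symmetric (S[j,i] = S[i,j]). Assembling:

S = [[3.3, -3.25, -1],
 [-3.25, 5, 1],
 [-1, 1, 2.5]]


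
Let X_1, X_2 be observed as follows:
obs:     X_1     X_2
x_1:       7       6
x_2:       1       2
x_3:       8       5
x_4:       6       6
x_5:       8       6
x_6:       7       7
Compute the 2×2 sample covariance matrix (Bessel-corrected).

Step 1 — column means:
  mean(X_1) = (7 + 1 + 8 + 6 + 8 + 7) / 6 = 37/6 = 6.1667
  mean(X_2) = (6 + 2 + 5 + 6 + 6 + 7) / 6 = 32/6 = 5.3333

Step 2 — sample covariance S[i,j] = (1/(n-1)) · Σ_k (x_{k,i} - mean_i) · (x_{k,j} - mean_j), with n-1 = 5.
  S[X_1,X_1] = ((0.8333)·(0.8333) + (-5.1667)·(-5.1667) + (1.8333)·(1.8333) + (-0.1667)·(-0.1667) + (1.8333)·(1.8333) + (0.8333)·(0.8333)) / 5 = 34.8333/5 = 6.9667
  S[X_1,X_2] = ((0.8333)·(0.6667) + (-5.1667)·(-3.3333) + (1.8333)·(-0.3333) + (-0.1667)·(0.6667) + (1.8333)·(0.6667) + (0.8333)·(1.6667)) / 5 = 19.6667/5 = 3.9333
  S[X_2,X_2] = ((0.6667)·(0.6667) + (-3.3333)·(-3.3333) + (-0.3333)·(-0.3333) + (0.6667)·(0.6667) + (0.6667)·(0.6667) + (1.6667)·(1.6667)) / 5 = 15.3333/5 = 3.0667

S is symmetric (S[j,i] = S[i,j]). Assembling:

S = [[6.9667, 3.9333],
 [3.9333, 3.0667]]


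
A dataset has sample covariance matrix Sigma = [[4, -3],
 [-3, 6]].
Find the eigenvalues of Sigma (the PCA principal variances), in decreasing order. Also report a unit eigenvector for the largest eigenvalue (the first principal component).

Step 1 — characteristic polynomial of 2×2 Sigma:
  det(Sigma - λI) = λ² - trace · λ + det = 0.
  trace = 4 + 6 = 10, det = 4·6 - (-3)² = 15.
Step 2 — discriminant:
  Δ = trace² - 4·det = 100 - 60 = 40.
Step 3 — eigenvalues:
  λ = (trace ± √Δ)/2 = (10 ± 6.3246)/2,
  λ_1 = 8.1623,  λ_2 = 1.8377.

Step 4 — unit eigenvector for λ_1: solve (Sigma - λ_1 I)v = 0. First row:
  (4 - 8.1623)·v_x + (-3)·v_y = 0, i.e. (-4.1623)·v_x + (-3)·v_y = 0,
  so v ∝ (b, λ_1 - a) = (-3, 4.1623); multiply by -1 so the first entry is positive: u = (3, -4.1623).
  ||u|| = √((3)² + (-4.1623)²) = √(26.3246) ≈ 5.1307,
  v_1 = u/||u|| ≈ (0.5847, -0.8112) (||v_1|| = 1).

λ_1 = 8.1623,  λ_2 = 1.8377;  v_1 ≈ (0.5847, -0.8112)


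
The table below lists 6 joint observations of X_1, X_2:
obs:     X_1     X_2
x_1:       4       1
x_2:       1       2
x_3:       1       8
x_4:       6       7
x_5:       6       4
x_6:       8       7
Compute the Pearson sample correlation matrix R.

Step 1 — column means:
  mean(X_1) = (4 + 1 + 1 + 6 + 6 + 8) / 6 = 26/6 = 4.3333
  mean(X_2) = (1 + 2 + 8 + 7 + 4 + 7) / 6 = 29/6 = 4.8333

Step 2 — sample variances and covariances s[i,j] = (1/(n-1)) · Σ_k (x_{k,i} - mean_i) · (x_{k,j} - mean_j), with n-1 = 5:
  s[X_1,X_1] = ((-0.3333)·(-0.3333) + (-3.3333)·(-3.3333) + (-3.3333)·(-3.3333) + (1.6667)·(1.6667) + (1.6667)·(1.6667) + (3.6667)·(3.6667)) / 5 = 41.3333/5 = 8.2667
  s[X_1,X_2] = ((-0.3333)·(-3.8333) + (-3.3333)·(-2.8333) + (-3.3333)·(3.1667) + (1.6667)·(2.1667) + (1.6667)·(-0.8333) + (3.6667)·(2.1667)) / 5 = 10.3333/5 = 2.0667
  s[X_2,X_2] = ((-3.8333)·(-3.8333) + (-2.8333)·(-2.8333) + (3.1667)·(3.1667) + (2.1667)·(2.1667) + (-0.8333)·(-0.8333) + (2.1667)·(2.1667)) / 5 = 42.8333/5 = 8.5667
  Sample standard deviations s_i = √(s[i,i]):
  s(X_1) = √(8.2667) = 2.8752
  s(X_2) = √(8.5667) = 2.9269

Step 3 — r_{ij} = s_{ij} / (s_i · s_j):
  r[X_1,X_1] = 1 (diagonal).
  r[X_1,X_2] = 2.0667 / (2.8752 · 2.9269) = 2.0667 / 8.4153 = 0.2456
  r[X_2,X_2] = 1 (diagonal).

R is symmetric with unit diagonal. Assembling:

R = [[1, 0.2456],
 [0.2456, 1]]


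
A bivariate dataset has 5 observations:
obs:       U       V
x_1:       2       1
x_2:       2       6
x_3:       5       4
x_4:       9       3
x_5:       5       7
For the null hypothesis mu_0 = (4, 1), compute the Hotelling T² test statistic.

Step 1 — sample mean vector:
  mean(U) = (2 + 2 + 5 + 9 + 5) / 5 = 23/5 = 4.6
  mean(V) = (1 + 6 + 4 + 3 + 7) / 5 = 21/5 = 4.2
  x̄ = (4.6, 4.2),  deviation x̄ - mu_0 = (4.6, 4.2) - (4, 1) = (0.6, 3.2).

Step 2 — sample covariance matrix, S[i,j] = (1/(n-1)) · Σ_k (x_{k,i} - mean_i) · (x_{k,j} - mean_j), divisor n-1 = 4:
  S[U,U] = ((-2.6)·(-2.6) + (-2.6)·(-2.6) + (0.4)·(0.4) + (4.4)·(4.4) + (0.4)·(0.4)) / 4 = 33.2/4 = 8.3
  S[U,V] = ((-2.6)·(-3.2) + (-2.6)·(1.8) + (0.4)·(-0.2) + (4.4)·(-1.2) + (0.4)·(2.8)) / 4 = -0.6/4 = -0.15
  S[V,V] = ((-3.2)·(-3.2) + (1.8)·(1.8) + (-0.2)·(-0.2) + (-1.2)·(-1.2) + (2.8)·(2.8)) / 4 = 22.8/4 = 5.7
  S = [[8.3, -0.15],
 [-0.15, 5.7]].

Step 3 — invert S. det(S) = 8.3·5.7 - (-0.15)² = 47.2875.
  S^{-1} = (1/det) · [[d, -b], [-b, a]] = [[0.1205, 0.0032],
 [0.0032, 0.1755]].

Step 4 — quadratic form (x̄ - mu_0)^T · S^{-1} · (x̄ - mu_0):
  S^{-1} · (x̄ - mu_0) = (0.0825, 0.5636),
  (x̄ - mu_0)^T · [...] = (0.6)·(0.0825) + (3.2)·(0.5636) = 1.8529.

Step 5 — scale by n: T² = 5 · 1.8529 = 9.2646.

T² ≈ 9.2646


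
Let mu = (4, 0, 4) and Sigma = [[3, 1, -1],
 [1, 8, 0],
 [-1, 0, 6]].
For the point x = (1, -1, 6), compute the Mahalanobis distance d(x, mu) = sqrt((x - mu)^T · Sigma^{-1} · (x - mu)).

Step 1 — centre the observation: (x - mu) = (-3, -1, 2).

Step 2 — invert Sigma (cofactor / det for 3×3, or solve directly):
  Sigma^{-1} = [[0.3692, -0.0462, 0.0615],
 [-0.0462, 0.1308, -0.0077],
 [0.0615, -0.0077, 0.1769]].

Step 3 — form the quadratic (x - mu)^T · Sigma^{-1} · (x - mu):
  Sigma^{-1} · (x - mu) = (-0.9385, -0.0077, 0.1769).
  (x - mu)^T · [Sigma^{-1} · (x - mu)] = (-3)·(-0.9385) + (-1)·(-0.0077) + (2)·(0.1769) = 3.1769.

Step 4 — take square root: d = √(3.1769) ≈ 1.7824.

d(x, mu) = √(3.1769) ≈ 1.7824


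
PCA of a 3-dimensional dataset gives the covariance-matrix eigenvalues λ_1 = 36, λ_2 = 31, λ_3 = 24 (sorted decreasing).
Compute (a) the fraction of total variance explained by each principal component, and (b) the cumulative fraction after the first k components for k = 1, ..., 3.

Step 1 — total variance = trace(Sigma) = Σ λ_i = 36 + 31 + 24 = 91.

Step 2 — fraction explained by component i = λ_i / Σ λ:
  PC1: 36/91 = 0.3956
  PC2: 31/91 = 0.3407
  PC3: 24/91 = 0.2637

Step 3 — cumulative fraction after k components = (λ_1 + ... + λ_k) / Σ λ:
  k = 1: 36/91 = 0.3956
  k = 2: (36 + 31)/91 = 67/91 = 0.7363
  k = 3: (36 + 31 + 24)/91 = 91/91 = 1

Summary (fraction, with percent):

explained: PC1 0.3956 (39.56%), PC2 0.3407 (34.07%), PC3 0.2637 (26.37%);  cumulative: 0.3956, 0.7363, 1


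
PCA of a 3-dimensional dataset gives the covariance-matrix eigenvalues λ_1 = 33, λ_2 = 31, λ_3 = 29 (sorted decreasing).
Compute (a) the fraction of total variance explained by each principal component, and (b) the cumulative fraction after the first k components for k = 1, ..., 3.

Step 1 — total variance = trace(Sigma) = Σ λ_i = 33 + 31 + 29 = 93.

Step 2 — fraction explained by component i = λ_i / Σ λ:
  PC1: 33/93 = 0.3548
  PC2: 31/93 = 0.3333
  PC3: 29/93 = 0.3118

Step 3 — cumulative fraction after k components = (λ_1 + ... + λ_k) / Σ λ:
  k = 1: 33/93 = 0.3548
  k = 2: (33 + 31)/93 = 64/93 = 0.6882
  k = 3: (33 + 31 + 29)/93 = 93/93 = 1

Summary (fraction, with percent):

explained: PC1 0.3548 (35.48%), PC2 0.3333 (33.33%), PC3 0.3118 (31.18%);  cumulative: 0.3548, 0.6882, 1


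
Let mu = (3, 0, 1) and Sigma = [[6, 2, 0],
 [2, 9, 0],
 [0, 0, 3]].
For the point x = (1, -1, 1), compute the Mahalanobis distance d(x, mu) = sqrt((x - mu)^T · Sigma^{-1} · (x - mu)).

Step 1 — centre the observation: (x - mu) = (-2, -1, 0).

Step 2 — invert Sigma (cofactor / det for 3×3, or solve directly):
  Sigma^{-1} = [[0.18, -0.04, 0],
 [-0.04, 0.12, 0],
 [0, 0, 0.3333]].

Step 3 — form the quadratic (x - mu)^T · Sigma^{-1} · (x - mu):
  Sigma^{-1} · (x - mu) = (-0.32, -0.04, 0).
  (x - mu)^T · [Sigma^{-1} · (x - mu)] = (-2)·(-0.32) + (-1)·(-0.04) + (0)·(0) = 0.68.

Step 4 — take square root: d = √(0.68) ≈ 0.8246.

d(x, mu) = √(0.68) ≈ 0.8246


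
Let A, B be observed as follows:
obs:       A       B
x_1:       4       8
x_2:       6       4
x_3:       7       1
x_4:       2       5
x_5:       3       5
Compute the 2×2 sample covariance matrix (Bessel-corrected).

Step 1 — column means:
  mean(A) = (4 + 6 + 7 + 2 + 3) / 5 = 22/5 = 4.4
  mean(B) = (8 + 4 + 1 + 5 + 5) / 5 = 23/5 = 4.6

Step 2 — sample covariance S[i,j] = (1/(n-1)) · Σ_k (x_{k,i} - mean_i) · (x_{k,j} - mean_j), with n-1 = 4.
  S[A,A] = ((-0.4)·(-0.4) + (1.6)·(1.6) + (2.6)·(2.6) + (-2.4)·(-2.4) + (-1.4)·(-1.4)) / 4 = 17.2/4 = 4.3
  S[A,B] = ((-0.4)·(3.4) + (1.6)·(-0.6) + (2.6)·(-3.6) + (-2.4)·(0.4) + (-1.4)·(0.4)) / 4 = -13.2/4 = -3.3
  S[B,B] = ((3.4)·(3.4) + (-0.6)·(-0.6) + (-3.6)·(-3.6) + (0.4)·(0.4) + (0.4)·(0.4)) / 4 = 25.2/4 = 6.3

S is symmetric (S[j,i] = S[i,j]). Assembling:

S = [[4.3, -3.3],
 [-3.3, 6.3]]


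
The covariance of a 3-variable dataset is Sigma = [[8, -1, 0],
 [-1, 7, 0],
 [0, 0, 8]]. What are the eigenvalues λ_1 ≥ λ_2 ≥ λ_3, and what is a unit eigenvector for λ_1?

Step 1 — characteristic polynomial p(λ) = det(λI - Sigma) = λ³ - tr·λ² + c_1·λ - det, where tr = trace, c_1 = sum of the principal 2×2 minors, det = det(Sigma):
  tr = 8 + 7 + 8 = 23,
  c_1 = (8·7 - (-1)²) + (8·8 - (0)²) + (7·8 - (0)²) = 55 + 64 + 56 = 175,
  det = 8·(7·8 - (0)²) - (-1)·((-1)·8 - (0)·(0)) + (0)·((-1)·(0) - 7·(0)) = 8·(56) - (-1)·(-8) + (0)·(0) = 440.
  So p(λ) = λ³ - 23λ² + 175λ - 440.
Step 2 — look for an integer root (rational root theorem: any rational root is an integer divisor of 440). Testing λ = 8:
  p(8) = 512 - 1472 + 1400 - 440 = 0  ✓
  Dividing out (λ - 8): p(λ) = (λ - 8)(λ² - 15λ + 55).
Step 3 — remaining eigenvalues from the quadratic λ² - 15λ + 55 = 0:
  Δ = 15² - 4·55 = 225 - 220 = 5,  λ = (15 ± √5)/2 = (15 ± 2.2361)/2 ≈ 8.618 or 6.382.
  Sorted: λ_1 = 8.618,  λ_2 = 8,  λ_3 = 6.382  (check: sum = 23 = tr ✓).

Step 4 — unit eigenvector for λ_1 ≈ 8.618: v spans the null space of (Sigma - λ_1 I), whose rows are
  r_1 = (-0.618, -1, 0),  r_2 = (-1, -1.618, 0),  r_3 = (0, 0, -0.618).
  v is orthogonal to every row, so take v ∝ r_1 × r_3 = ((-1)·(-0.618) - (0)·(0), (0)·(0) - (-0.618)·(-0.618), (-0.618)·(0) - (-1)·(0)) ≈ (0.618, -0.382, 0).
  Let u = (0.618, -0.382, 0).
  ||u|| = √((0.618)² + (-0.382)² + (0)²) = √(0.5279) ≈ 0.7265,  v_1 = u/||u|| ≈ (0.8507, -0.5257, 0) (||v_1|| = 1).

λ_1 = 8.618,  λ_2 = 8,  λ_3 = 6.382;  v_1 ≈ (0.8507, -0.5257, 0)


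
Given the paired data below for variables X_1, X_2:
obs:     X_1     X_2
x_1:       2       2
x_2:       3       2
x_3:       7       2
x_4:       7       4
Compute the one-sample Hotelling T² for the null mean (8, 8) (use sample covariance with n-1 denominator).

Step 1 — sample mean vector:
  mean(X_1) = (2 + 3 + 7 + 7) / 4 = 19/4 = 4.75
  mean(X_2) = (2 + 2 + 2 + 4) / 4 = 10/4 = 2.5
  x̄ = (4.75, 2.5),  deviation x̄ - mu_0 = (4.75, 2.5) - (8, 8) = (-3.25, -5.5).

Step 2 — sample covariance matrix, S[i,j] = (1/(n-1)) · Σ_k (x_{k,i} - mean_i) · (x_{k,j} - mean_j), divisor n-1 = 3:
  S[X_1,X_1] = ((-2.75)·(-2.75) + (-1.75)·(-1.75) + (2.25)·(2.25) + (2.25)·(2.25)) / 3 = 20.75/3 = 6.9167
  S[X_1,X_2] = ((-2.75)·(-0.5) + (-1.75)·(-0.5) + (2.25)·(-0.5) + (2.25)·(1.5)) / 3 = 4.5/3 = 1.5
  S[X_2,X_2] = ((-0.5)·(-0.5) + (-0.5)·(-0.5) + (-0.5)·(-0.5) + (1.5)·(1.5)) / 3 = 3/3 = 1
  S = [[6.9167, 1.5],
 [1.5, 1]].

Step 3 — invert S. det(S) = 6.9167·1 - (1.5)² = 4.6667.
  S^{-1} = (1/det) · [[d, -b], [-b, a]] = [[0.2143, -0.3214],
 [-0.3214, 1.4821]].

Step 4 — quadratic form (x̄ - mu_0)^T · S^{-1} · (x̄ - mu_0):
  S^{-1} · (x̄ - mu_0) = (1.0714, -7.1071),
  (x̄ - mu_0)^T · [...] = (-3.25)·(1.0714) + (-5.5)·(-7.1071) = 35.6071.

Step 5 — scale by n: T² = 4 · 35.6071 = 142.4286.

T² ≈ 142.4286


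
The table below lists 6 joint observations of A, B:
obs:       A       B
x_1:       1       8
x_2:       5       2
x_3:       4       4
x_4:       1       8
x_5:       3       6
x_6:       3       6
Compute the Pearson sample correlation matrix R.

Step 1 — column means:
  mean(A) = (1 + 5 + 4 + 1 + 3 + 3) / 6 = 17/6 = 2.8333
  mean(B) = (8 + 2 + 4 + 8 + 6 + 6) / 6 = 34/6 = 5.6667

Step 2 — sample variances and covariances s[i,j] = (1/(n-1)) · Σ_k (x_{k,i} - mean_i) · (x_{k,j} - mean_j), with n-1 = 5:
  s[A,A] = ((-1.8333)·(-1.8333) + (2.1667)·(2.1667) + (1.1667)·(1.1667) + (-1.8333)·(-1.8333) + (0.1667)·(0.1667) + (0.1667)·(0.1667)) / 5 = 12.8333/5 = 2.5667
  s[A,B] = ((-1.8333)·(2.3333) + (2.1667)·(-3.6667) + (1.1667)·(-1.6667) + (-1.8333)·(2.3333) + (0.1667)·(0.3333) + (0.1667)·(0.3333)) / 5 = -18.3333/5 = -3.6667
  s[B,B] = ((2.3333)·(2.3333) + (-3.6667)·(-3.6667) + (-1.6667)·(-1.6667) + (2.3333)·(2.3333) + (0.3333)·(0.3333) + (0.3333)·(0.3333)) / 5 = 27.3333/5 = 5.4667
  Sample standard deviations s_i = √(s[i,i]):
  s(A) = √(2.5667) = 1.6021
  s(B) = √(5.4667) = 2.3381

Step 3 — r_{ij} = s_{ij} / (s_i · s_j):
  r[A,A] = 1 (diagonal).
  r[A,B] = -3.6667 / (1.6021 · 2.3381) = -3.6667 / 3.7458 = -0.9789
  r[B,B] = 1 (diagonal).

R is symmetric with unit diagonal. Assembling:

R = [[1, -0.9789],
 [-0.9789, 1]]


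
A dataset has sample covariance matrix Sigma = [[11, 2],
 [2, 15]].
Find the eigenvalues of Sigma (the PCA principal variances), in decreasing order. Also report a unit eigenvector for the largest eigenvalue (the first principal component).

Step 1 — characteristic polynomial of 2×2 Sigma:
  det(Sigma - λI) = λ² - trace · λ + det = 0.
  trace = 11 + 15 = 26, det = 11·15 - (2)² = 161.
Step 2 — discriminant:
  Δ = trace² - 4·det = 676 - 644 = 32.
Step 3 — eigenvalues:
  λ = (trace ± √Δ)/2 = (26 ± 5.6569)/2,
  λ_1 = 15.8284,  λ_2 = 10.1716.

Step 4 — unit eigenvector for λ_1: solve (Sigma - λ_1 I)v = 0. First row:
  (11 - 15.8284)·v_x + (2)·v_y = 0, i.e. (-4.8284)·v_x + (2)·v_y = 0,
  so v ∝ (b, λ_1 - a) = (2, 4.8284) = u.
  ||u|| = √((2)² + (4.8284)²) = √(27.3137) ≈ 5.2263,
  v_1 = u/||u|| ≈ (0.3827, 0.9239) (||v_1|| = 1).

λ_1 = 15.8284,  λ_2 = 10.1716;  v_1 ≈ (0.3827, 0.9239)


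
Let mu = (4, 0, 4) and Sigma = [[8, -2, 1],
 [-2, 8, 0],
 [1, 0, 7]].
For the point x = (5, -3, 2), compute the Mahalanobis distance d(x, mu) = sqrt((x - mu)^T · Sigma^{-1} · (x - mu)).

Step 1 — centre the observation: (x - mu) = (1, -3, -2).

Step 2 — invert Sigma (cofactor / det for 3×3, or solve directly):
  Sigma^{-1} = [[0.1359, 0.034, -0.0194],
 [0.034, 0.1335, -0.0049],
 [-0.0194, -0.0049, 0.1456]].

Step 3 — form the quadratic (x - mu)^T · Sigma^{-1} · (x - mu):
  Sigma^{-1} · (x - mu) = (0.0728, -0.3568, -0.2961).
  (x - mu)^T · [Sigma^{-1} · (x - mu)] = (1)·(0.0728) + (-3)·(-0.3568) + (-2)·(-0.2961) = 1.7354.

Step 4 — take square root: d = √(1.7354) ≈ 1.3174.

d(x, mu) = √(1.7354) ≈ 1.3174


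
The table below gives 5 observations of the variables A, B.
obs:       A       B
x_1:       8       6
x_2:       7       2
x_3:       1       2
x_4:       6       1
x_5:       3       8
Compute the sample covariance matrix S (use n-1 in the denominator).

Step 1 — column means:
  mean(A) = (8 + 7 + 1 + 6 + 3) / 5 = 25/5 = 5
  mean(B) = (6 + 2 + 2 + 1 + 8) / 5 = 19/5 = 3.8

Step 2 — sample covariance S[i,j] = (1/(n-1)) · Σ_k (x_{k,i} - mean_i) · (x_{k,j} - mean_j), with n-1 = 4.
  S[A,A] = ((3)·(3) + (2)·(2) + (-4)·(-4) + (1)·(1) + (-2)·(-2)) / 4 = 34/4 = 8.5
  S[A,B] = ((3)·(2.2) + (2)·(-1.8) + (-4)·(-1.8) + (1)·(-2.8) + (-2)·(4.2)) / 4 = -1/4 = -0.25
  S[B,B] = ((2.2)·(2.2) + (-1.8)·(-1.8) + (-1.8)·(-1.8) + (-2.8)·(-2.8) + (4.2)·(4.2)) / 4 = 36.8/4 = 9.2

S is symmetric (S[j,i] = S[i,j]). Assembling:

S = [[8.5, -0.25],
 [-0.25, 9.2]]


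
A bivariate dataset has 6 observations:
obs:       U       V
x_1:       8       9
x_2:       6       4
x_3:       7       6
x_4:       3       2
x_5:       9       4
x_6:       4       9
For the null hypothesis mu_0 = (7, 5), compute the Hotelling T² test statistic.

Step 1 — sample mean vector:
  mean(U) = (8 + 6 + 7 + 3 + 9 + 4) / 6 = 37/6 = 6.1667
  mean(V) = (9 + 4 + 6 + 2 + 4 + 9) / 6 = 34/6 = 5.6667
  x̄ = (6.1667, 5.6667),  deviation x̄ - mu_0 = (6.1667, 5.6667) - (7, 5) = (-0.8333, 0.6667).

Step 2 — sample covariance matrix, S[i,j] = (1/(n-1)) · Σ_k (x_{k,i} - mean_i) · (x_{k,j} - mean_j), divisor n-1 = 5:
  S[U,U] = ((1.8333)·(1.8333) + (-0.1667)·(-0.1667) + (0.8333)·(0.8333) + (-3.1667)·(-3.1667) + (2.8333)·(2.8333) + (-2.1667)·(-2.1667)) / 5 = 26.8333/5 = 5.3667
  S[U,V] = ((1.8333)·(3.3333) + (-0.1667)·(-1.6667) + (0.8333)·(0.3333) + (-3.1667)·(-3.6667) + (2.8333)·(-1.6667) + (-2.1667)·(3.3333)) / 5 = 6.3333/5 = 1.2667
  S[V,V] = ((3.3333)·(3.3333) + (-1.6667)·(-1.6667) + (0.3333)·(0.3333) + (-3.6667)·(-3.6667) + (-1.6667)·(-1.6667) + (3.3333)·(3.3333)) / 5 = 41.3333/5 = 8.2667
  S = [[5.3667, 1.2667],
 [1.2667, 8.2667]].

Step 3 — invert S. det(S) = 5.3667·8.2667 - (1.2667)² = 42.76.
  S^{-1} = (1/det) · [[d, -b], [-b, a]] = [[0.1933, -0.0296],
 [-0.0296, 0.1255]].

Step 4 — quadratic form (x̄ - mu_0)^T · S^{-1} · (x̄ - mu_0):
  S^{-1} · (x̄ - mu_0) = (-0.1809, 0.1084),
  (x̄ - mu_0)^T · [...] = (-0.8333)·(-0.1809) + (0.6667)·(0.1084) = 0.2229.

Step 5 — scale by n: T² = 6 · 0.2229 = 1.3377.

T² ≈ 1.3377


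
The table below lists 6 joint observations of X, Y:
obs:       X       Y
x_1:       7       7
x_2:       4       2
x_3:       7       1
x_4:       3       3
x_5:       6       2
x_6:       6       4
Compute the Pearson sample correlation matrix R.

Step 1 — column means:
  mean(X) = (7 + 4 + 7 + 3 + 6 + 6) / 6 = 33/6 = 5.5
  mean(Y) = (7 + 2 + 1 + 3 + 2 + 4) / 6 = 19/6 = 3.1667

Step 2 — sample variances and covariances s[i,j] = (1/(n-1)) · Σ_k (x_{k,i} - mean_i) · (x_{k,j} - mean_j), with n-1 = 5:
  s[X,X] = ((1.5)·(1.5) + (-1.5)·(-1.5) + (1.5)·(1.5) + (-2.5)·(-2.5) + (0.5)·(0.5) + (0.5)·(0.5)) / 5 = 13.5/5 = 2.7
  s[X,Y] = ((1.5)·(3.8333) + (-1.5)·(-1.1667) + (1.5)·(-2.1667) + (-2.5)·(-0.1667) + (0.5)·(-1.1667) + (0.5)·(0.8333)) / 5 = 4.5/5 = 0.9
  s[Y,Y] = ((3.8333)·(3.8333) + (-1.1667)·(-1.1667) + (-2.1667)·(-2.1667) + (-0.1667)·(-0.1667) + (-1.1667)·(-1.1667) + (0.8333)·(0.8333)) / 5 = 22.8333/5 = 4.5667
  Sample standard deviations s_i = √(s[i,i]):
  s(X) = √(2.7) = 1.6432
  s(Y) = √(4.5667) = 2.137

Step 3 — r_{ij} = s_{ij} / (s_i · s_j):
  r[X,X] = 1 (diagonal).
  r[X,Y] = 0.9 / (1.6432 · 2.137) = 0.9 / 3.5114 = 0.2563
  r[Y,Y] = 1 (diagonal).

R is symmetric with unit diagonal. Assembling:

R = [[1, 0.2563],
 [0.2563, 1]]


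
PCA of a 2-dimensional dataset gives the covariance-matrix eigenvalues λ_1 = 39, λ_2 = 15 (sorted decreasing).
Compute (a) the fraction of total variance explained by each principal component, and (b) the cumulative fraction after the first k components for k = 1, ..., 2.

Step 1 — total variance = trace(Sigma) = Σ λ_i = 39 + 15 = 54.

Step 2 — fraction explained by component i = λ_i / Σ λ:
  PC1: 39/54 = 0.7222
  PC2: 15/54 = 0.2778

Step 3 — cumulative fraction after k components = (λ_1 + ... + λ_k) / Σ λ:
  k = 1: 39/54 = 0.7222
  k = 2: (39 + 15)/54 = 54/54 = 1

Summary (fraction, with percent):

explained: PC1 0.7222 (72.22%), PC2 0.2778 (27.78%);  cumulative: 0.7222, 1


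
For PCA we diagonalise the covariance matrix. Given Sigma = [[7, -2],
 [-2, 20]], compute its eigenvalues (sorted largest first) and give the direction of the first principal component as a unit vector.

Step 1 — characteristic polynomial of 2×2 Sigma:
  det(Sigma - λI) = λ² - trace · λ + det = 0.
  trace = 7 + 20 = 27, det = 7·20 - (-2)² = 136.
Step 2 — discriminant:
  Δ = trace² - 4·det = 729 - 544 = 185.
Step 3 — eigenvalues:
  λ = (trace ± √Δ)/2 = (27 ± 13.6015)/2,
  λ_1 = 20.3007,  λ_2 = 6.6993.

Step 4 — unit eigenvector for λ_1: solve (Sigma - λ_1 I)v = 0. First row:
  (7 - 20.3007)·v_x + (-2)·v_y = 0, i.e. (-13.3007)·v_x + (-2)·v_y = 0,
  so v ∝ (b, λ_1 - a) = (-2, 13.3007); multiply by -1 so the first entry is positive: u = (2, -13.3007).
  ||u|| = √((2)² + (-13.3007)²) = √(180.9096) ≈ 13.4503,
  v_1 = u/||u|| ≈ (0.1487, -0.9889) (||v_1|| = 1).

λ_1 = 20.3007,  λ_2 = 6.6993;  v_1 ≈ (0.1487, -0.9889)


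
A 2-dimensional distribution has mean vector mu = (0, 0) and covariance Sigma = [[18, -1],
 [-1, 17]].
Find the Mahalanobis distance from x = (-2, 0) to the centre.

Step 1 — centre the observation: (x - mu) = (-2, 0).

Step 2 — invert Sigma. det(Sigma) = 18·17 - (-1)² = 305.
  Sigma^{-1} = (1/det) · [[d, -b], [-b, a]] = [[0.0557, 0.0033],
 [0.0033, 0.059]].

Step 3 — form the quadratic (x - mu)^T · Sigma^{-1} · (x - mu):
  Sigma^{-1} · (x - mu) = (-0.1115, -0.0066).
  (x - mu)^T · [Sigma^{-1} · (x - mu)] = (-2)·(-0.1115) + (0)·(-0.0066) = 0.223.

Step 4 — take square root: d = √(0.223) ≈ 0.4722.

d(x, mu) = √(0.223) ≈ 0.4722


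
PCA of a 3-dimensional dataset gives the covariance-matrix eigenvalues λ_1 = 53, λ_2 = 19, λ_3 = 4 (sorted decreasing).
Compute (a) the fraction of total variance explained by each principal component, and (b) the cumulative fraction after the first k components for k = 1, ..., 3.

Step 1 — total variance = trace(Sigma) = Σ λ_i = 53 + 19 + 4 = 76.

Step 2 — fraction explained by component i = λ_i / Σ λ:
  PC1: 53/76 = 0.6974
  PC2: 19/76 = 0.25
  PC3: 4/76 = 0.0526

Step 3 — cumulative fraction after k components = (λ_1 + ... + λ_k) / Σ λ:
  k = 1: 53/76 = 0.6974
  k = 2: (53 + 19)/76 = 72/76 = 0.9474
  k = 3: (53 + 19 + 4)/76 = 76/76 = 1

Summary (fraction, with percent):

explained: PC1 0.6974 (69.74%), PC2 0.25 (25%), PC3 0.0526 (5.26%);  cumulative: 0.6974, 0.9474, 1


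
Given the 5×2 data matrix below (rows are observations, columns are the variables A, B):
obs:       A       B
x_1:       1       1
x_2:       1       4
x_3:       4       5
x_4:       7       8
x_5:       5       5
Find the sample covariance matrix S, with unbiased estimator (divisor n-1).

Step 1 — column means:
  mean(A) = (1 + 1 + 4 + 7 + 5) / 5 = 18/5 = 3.6
  mean(B) = (1 + 4 + 5 + 8 + 5) / 5 = 23/5 = 4.6

Step 2 — sample covariance S[i,j] = (1/(n-1)) · Σ_k (x_{k,i} - mean_i) · (x_{k,j} - mean_j), with n-1 = 4.
  S[A,A] = ((-2.6)·(-2.6) + (-2.6)·(-2.6) + (0.4)·(0.4) + (3.4)·(3.4) + (1.4)·(1.4)) / 4 = 27.2/4 = 6.8
  S[A,B] = ((-2.6)·(-3.6) + (-2.6)·(-0.6) + (0.4)·(0.4) + (3.4)·(3.4) + (1.4)·(0.4)) / 4 = 23.2/4 = 5.8
  S[B,B] = ((-3.6)·(-3.6) + (-0.6)·(-0.6) + (0.4)·(0.4) + (3.4)·(3.4) + (0.4)·(0.4)) / 4 = 25.2/4 = 6.3

S is symmetric (S[j,i] = S[i,j]). Assembling:

S = [[6.8, 5.8],
 [5.8, 6.3]]


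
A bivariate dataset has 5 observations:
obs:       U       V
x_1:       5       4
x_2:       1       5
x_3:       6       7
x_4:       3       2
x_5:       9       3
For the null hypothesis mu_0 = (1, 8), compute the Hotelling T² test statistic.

Step 1 — sample mean vector:
  mean(U) = (5 + 1 + 6 + 3 + 9) / 5 = 24/5 = 4.8
  mean(V) = (4 + 5 + 7 + 2 + 3) / 5 = 21/5 = 4.2
  x̄ = (4.8, 4.2),  deviation x̄ - mu_0 = (4.8, 4.2) - (1, 8) = (3.8, -3.8).

Step 2 — sample covariance matrix, S[i,j] = (1/(n-1)) · Σ_k (x_{k,i} - mean_i) · (x_{k,j} - mean_j), divisor n-1 = 4:
  S[U,U] = ((0.2)·(0.2) + (-3.8)·(-3.8) + (1.2)·(1.2) + (-1.8)·(-1.8) + (4.2)·(4.2)) / 4 = 36.8/4 = 9.2
  S[U,V] = ((0.2)·(-0.2) + (-3.8)·(0.8) + (1.2)·(2.8) + (-1.8)·(-2.2) + (4.2)·(-1.2)) / 4 = -0.8/4 = -0.2
  S[V,V] = ((-0.2)·(-0.2) + (0.8)·(0.8) + (2.8)·(2.8) + (-2.2)·(-2.2) + (-1.2)·(-1.2)) / 4 = 14.8/4 = 3.7
  S = [[9.2, -0.2],
 [-0.2, 3.7]].

Step 3 — invert S. det(S) = 9.2·3.7 - (-0.2)² = 34.
  S^{-1} = (1/det) · [[d, -b], [-b, a]] = [[0.1088, 0.0059],
 [0.0059, 0.2706]].

Step 4 — quadratic form (x̄ - mu_0)^T · S^{-1} · (x̄ - mu_0):
  S^{-1} · (x̄ - mu_0) = (0.3912, -1.0059),
  (x̄ - mu_0)^T · [...] = (3.8)·(0.3912) + (-3.8)·(-1.0059) = 5.3088.

Step 5 — scale by n: T² = 5 · 5.3088 = 26.5441.

T² ≈ 26.5441


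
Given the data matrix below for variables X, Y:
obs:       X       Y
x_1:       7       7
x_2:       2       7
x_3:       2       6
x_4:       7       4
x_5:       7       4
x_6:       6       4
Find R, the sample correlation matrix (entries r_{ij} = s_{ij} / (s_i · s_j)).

Step 1 — column means:
  mean(X) = (7 + 2 + 2 + 7 + 7 + 6) / 6 = 31/6 = 5.1667
  mean(Y) = (7 + 7 + 6 + 4 + 4 + 4) / 6 = 32/6 = 5.3333

Step 2 — sample variances and covariances s[i,j] = (1/(n-1)) · Σ_k (x_{k,i} - mean_i) · (x_{k,j} - mean_j), with n-1 = 5:
  s[X,X] = ((1.8333)·(1.8333) + (-3.1667)·(-3.1667) + (-3.1667)·(-3.1667) + (1.8333)·(1.8333) + (1.8333)·(1.8333) + (0.8333)·(0.8333)) / 5 = 30.8333/5 = 6.1667
  s[X,Y] = ((1.8333)·(1.6667) + (-3.1667)·(1.6667) + (-3.1667)·(0.6667) + (1.8333)·(-1.3333) + (1.8333)·(-1.3333) + (0.8333)·(-1.3333)) / 5 = -10.3333/5 = -2.0667
  s[Y,Y] = ((1.6667)·(1.6667) + (1.6667)·(1.6667) + (0.6667)·(0.6667) + (-1.3333)·(-1.3333) + (-1.3333)·(-1.3333) + (-1.3333)·(-1.3333)) / 5 = 11.3333/5 = 2.2667
  Sample standard deviations s_i = √(s[i,i]):
  s(X) = √(6.1667) = 2.4833
  s(Y) = √(2.2667) = 1.5055

Step 3 — r_{ij} = s_{ij} / (s_i · s_j):
  r[X,X] = 1 (diagonal).
  r[X,Y] = -2.0667 / (2.4833 · 1.5055) = -2.0667 / 3.7387 = -0.5528
  r[Y,Y] = 1 (diagonal).

R is symmetric with unit diagonal. Assembling:

R = [[1, -0.5528],
 [-0.5528, 1]]
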